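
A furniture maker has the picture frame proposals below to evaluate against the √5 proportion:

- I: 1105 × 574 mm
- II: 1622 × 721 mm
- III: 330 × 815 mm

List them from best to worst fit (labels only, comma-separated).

II, III, I

I: 1105/574 ≈ 1.925 → |1.925 − 2.236| = 0.311
II: 1622/721 ≈ 2.250 → |2.250 − 2.236| = 0.014
III: 815/330 ≈ 2.470 → |2.470 − 2.236| = 0.234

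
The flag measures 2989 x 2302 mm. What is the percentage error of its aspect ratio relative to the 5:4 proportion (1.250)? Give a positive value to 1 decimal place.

Ratio = 2989 / 2302 ≈ 1.2984.
Ideal 5:4 = 1.2500. |1.2984 − 1.2500| / 1.2500 ≈ 3.87% → 3.9%.

3.9%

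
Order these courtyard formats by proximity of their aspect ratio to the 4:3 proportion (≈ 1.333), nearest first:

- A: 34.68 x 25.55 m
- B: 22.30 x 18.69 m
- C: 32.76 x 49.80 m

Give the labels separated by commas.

Ratios: A = 34.68 / 25.55 ≈ 1.357; B = 22.30 / 18.69 ≈ 1.193; C = 49.80 / 32.76 ≈ 1.520.
|Δ from 1.333|: A 0.024; B 0.140; C 0.187.

A, B, C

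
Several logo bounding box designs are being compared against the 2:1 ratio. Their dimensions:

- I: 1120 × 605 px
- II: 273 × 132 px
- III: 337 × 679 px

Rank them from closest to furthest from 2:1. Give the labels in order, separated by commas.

I: 1120/605 ≈ 1.851 → |1.851 − 2.000| = 0.149
II: 273/132 ≈ 2.068 → |2.068 − 2.000| = 0.068
III: 679/337 ≈ 2.015 → |2.015 − 2.000| = 0.015

III, II, I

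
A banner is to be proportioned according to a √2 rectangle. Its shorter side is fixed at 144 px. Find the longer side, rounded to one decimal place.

203.6 px

root-2 ≈ 1.41421.
Longer side = 144 × 1.41421 ≈ 203.646 → 203.6 px.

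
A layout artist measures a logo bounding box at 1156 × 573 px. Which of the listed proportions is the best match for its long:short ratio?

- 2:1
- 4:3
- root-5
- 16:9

Ratio = 1156 / 573 ≈ 2.017.
Distances: 2:1 2.000 (Δ 0.017); 4:3 1.333 (Δ 0.684); root-5 2.236 (Δ 0.219); 16:9 1.778 (Δ 0.239).

2:1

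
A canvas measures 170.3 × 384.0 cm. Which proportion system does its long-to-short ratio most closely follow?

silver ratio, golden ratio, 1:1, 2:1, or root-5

root-5

Ratio = 384.0 / 170.3 ≈ 2.255.
Distances: silver ratio 2.414 (Δ 0.159); golden ratio 1.618 (Δ 0.637); 1:1 1.000 (Δ 1.255); 2:1 2.000 (Δ 0.255); root-5 2.236 (Δ 0.019).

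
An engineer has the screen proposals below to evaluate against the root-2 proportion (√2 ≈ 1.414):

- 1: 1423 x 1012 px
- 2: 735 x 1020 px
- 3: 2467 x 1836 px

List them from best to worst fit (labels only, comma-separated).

1, 2, 3

Ratios: 1 = 1423 / 1012 ≈ 1.406; 2 = 1020 / 735 ≈ 1.388; 3 = 2467 / 1836 ≈ 1.344.
|Δ from 1.414|: 1 0.008; 2 0.026; 3 0.070.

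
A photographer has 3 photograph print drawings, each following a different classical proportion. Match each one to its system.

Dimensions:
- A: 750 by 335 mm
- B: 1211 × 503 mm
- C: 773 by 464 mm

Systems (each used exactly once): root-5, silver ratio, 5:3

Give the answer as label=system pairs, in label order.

A=root-5, B=silver ratio, C=5:3

Ratios: A ≈ 2.239; B ≈ 2.408; C ≈ 1.666.
Targets: root-5 ≈ 2.236; silver ratio ≈ 2.414; 5:3 ≈ 1.667.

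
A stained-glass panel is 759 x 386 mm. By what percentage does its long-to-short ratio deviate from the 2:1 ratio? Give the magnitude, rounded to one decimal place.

Ratio = 759 / 386 ≈ 1.9663.
Ideal 2:1 = 2.0000. |1.9663 − 2.0000| / 2.0000 ≈ 1.69% → 1.7%.

1.7%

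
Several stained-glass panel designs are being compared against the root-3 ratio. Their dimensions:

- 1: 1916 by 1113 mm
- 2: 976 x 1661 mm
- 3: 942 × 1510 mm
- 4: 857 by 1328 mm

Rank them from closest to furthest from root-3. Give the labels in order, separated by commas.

1, 2, 3, 4

Ratios: 1 = 1916 / 1113 ≈ 1.721; 2 = 1661 / 976 ≈ 1.702; 3 = 1510 / 942 ≈ 1.603; 4 = 1328 / 857 ≈ 1.550.
|Δ from 1.732|: 1 0.011; 2 0.030; 3 0.129; 4 0.182.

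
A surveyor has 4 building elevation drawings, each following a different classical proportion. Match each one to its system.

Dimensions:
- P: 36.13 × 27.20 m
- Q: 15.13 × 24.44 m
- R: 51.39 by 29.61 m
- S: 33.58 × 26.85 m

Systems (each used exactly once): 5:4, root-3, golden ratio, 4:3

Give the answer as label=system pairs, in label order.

P=4:3, Q=golden ratio, R=root-3, S=5:4

Ratios: P ≈ 1.328; Q ≈ 1.615; R ≈ 1.736; S ≈ 1.251.
Targets: 5:4 ≈ 1.250; root-3 ≈ 1.732; golden ratio ≈ 1.618; 4:3 ≈ 1.333.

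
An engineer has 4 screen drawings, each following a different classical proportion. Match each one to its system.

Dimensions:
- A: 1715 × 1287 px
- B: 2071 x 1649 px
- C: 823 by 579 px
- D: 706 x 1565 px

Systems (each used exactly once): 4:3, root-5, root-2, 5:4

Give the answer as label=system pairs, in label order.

A=4:3, B=5:4, C=root-2, D=root-5

A = 1715/1287 ≈ 1.333 → 4:3 (1.333)
B = 2071/1649 ≈ 1.256 → 5:4 (1.250)
C = 823/579 ≈ 1.421 → root-2 (1.414)
D = 1565/706 ≈ 2.217 → root-5 (2.236)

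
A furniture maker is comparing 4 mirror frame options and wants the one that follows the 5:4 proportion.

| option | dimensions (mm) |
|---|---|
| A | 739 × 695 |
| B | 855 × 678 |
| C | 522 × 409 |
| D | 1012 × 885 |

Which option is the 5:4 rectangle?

Ratios (long/short): A ≈ 1.063; B ≈ 1.261; C ≈ 1.276; D ≈ 1.144.
5:4 ≈ 1.250; option B is nearest (Δ 0.011).

B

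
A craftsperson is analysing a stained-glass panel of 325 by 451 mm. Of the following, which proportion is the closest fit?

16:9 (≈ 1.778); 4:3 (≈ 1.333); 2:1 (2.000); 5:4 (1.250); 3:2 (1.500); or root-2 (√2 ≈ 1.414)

root-2

Ratio = 451 / 325 ≈ 1.388.
Distances: 16:9 1.778 (Δ 0.390); 4:3 1.333 (Δ 0.055); 2:1 2.000 (Δ 0.612); 5:4 1.250 (Δ 0.138); 3:2 1.500 (Δ 0.112); root-2 1.414 (Δ 0.026).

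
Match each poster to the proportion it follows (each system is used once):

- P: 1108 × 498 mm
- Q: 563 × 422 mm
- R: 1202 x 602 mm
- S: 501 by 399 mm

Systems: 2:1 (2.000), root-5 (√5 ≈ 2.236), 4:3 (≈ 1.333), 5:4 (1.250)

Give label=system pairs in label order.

P=root-5, Q=4:3, R=2:1, S=5:4

Ratios: P ≈ 2.225; Q ≈ 1.334; R ≈ 1.997; S ≈ 1.256.
Targets: 2:1 ≈ 2.000; root-5 ≈ 2.236; 4:3 ≈ 1.333; 5:4 ≈ 1.250.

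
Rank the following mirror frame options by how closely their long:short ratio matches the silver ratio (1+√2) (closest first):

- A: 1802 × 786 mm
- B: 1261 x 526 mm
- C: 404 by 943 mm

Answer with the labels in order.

B, C, A

Ratios: A = 1802 / 786 ≈ 2.293; B = 1261 / 526 ≈ 2.397; C = 943 / 404 ≈ 2.334.
|Δ from 2.414|: A 0.121; B 0.017; C 0.080.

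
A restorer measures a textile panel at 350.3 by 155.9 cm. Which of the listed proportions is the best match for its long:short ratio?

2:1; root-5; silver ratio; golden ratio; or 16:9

root-5

Ratio = 350.3 / 155.9 ≈ 2.247.
Distances: 2:1 2.000 (Δ 0.247); root-5 2.236 (Δ 0.011); silver ratio 2.414 (Δ 0.167); golden ratio 1.618 (Δ 0.629); 16:9 1.778 (Δ 0.469).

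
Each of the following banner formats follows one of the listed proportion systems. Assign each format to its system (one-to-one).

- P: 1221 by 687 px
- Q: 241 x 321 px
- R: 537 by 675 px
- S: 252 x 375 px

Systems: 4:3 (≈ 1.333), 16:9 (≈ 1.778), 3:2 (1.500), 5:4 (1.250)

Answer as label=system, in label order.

Ratios: P ≈ 1.777; Q ≈ 1.332; R ≈ 1.257; S ≈ 1.488.
Targets: 4:3 ≈ 1.333; 16:9 ≈ 1.778; 3:2 ≈ 1.500; 5:4 ≈ 1.250.

P=16:9, Q=4:3, R=5:4, S=3:2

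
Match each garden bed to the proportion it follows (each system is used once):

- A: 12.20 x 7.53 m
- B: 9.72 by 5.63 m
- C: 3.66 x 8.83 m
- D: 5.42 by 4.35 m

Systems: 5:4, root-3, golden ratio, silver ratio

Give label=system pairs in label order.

Ratios: A ≈ 1.620; B ≈ 1.726; C ≈ 2.413; D ≈ 1.246.
Targets: 5:4 ≈ 1.250; root-3 ≈ 1.732; golden ratio ≈ 1.618; silver ratio ≈ 2.414.

A=golden ratio, B=root-3, C=silver ratio, D=5:4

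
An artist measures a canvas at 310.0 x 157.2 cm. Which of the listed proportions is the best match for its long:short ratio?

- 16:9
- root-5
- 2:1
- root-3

310.0/157.2 ≈ 1.972. Nearest candidates are 2:1 (2.000, off by 0.028) and 16:9 (1.778, off by 0.194).

2:1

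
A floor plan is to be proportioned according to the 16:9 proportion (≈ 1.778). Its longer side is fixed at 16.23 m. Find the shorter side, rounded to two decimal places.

9.13 m

16:9 ≈ 1.77778.
Shorter side = 16.23 ÷ 1.77778 ≈ 9.1294 → 9.13 m.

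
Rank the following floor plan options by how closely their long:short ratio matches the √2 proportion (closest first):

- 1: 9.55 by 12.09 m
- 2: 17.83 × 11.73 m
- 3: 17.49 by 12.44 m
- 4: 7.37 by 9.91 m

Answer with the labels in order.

Ratios: 1 = 12.09 / 9.55 ≈ 1.266; 2 = 17.83 / 11.73 ≈ 1.520; 3 = 17.49 / 12.44 ≈ 1.406; 4 = 9.91 / 7.37 ≈ 1.345.
|Δ from 1.414|: 1 0.148; 2 0.106; 3 0.008; 4 0.069.

3, 4, 2, 1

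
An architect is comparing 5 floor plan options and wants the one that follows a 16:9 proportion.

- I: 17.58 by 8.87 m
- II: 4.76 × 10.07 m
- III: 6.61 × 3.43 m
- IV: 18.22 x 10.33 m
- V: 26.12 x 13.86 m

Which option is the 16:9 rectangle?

Target 16:9 ≈ 1.778.
I: 1.982 (Δ0.204)  II: 2.116 (Δ0.338)  III: 1.927 (Δ0.149)  IV: 1.764 (Δ0.014)  V: 1.885 (Δ0.107)

IV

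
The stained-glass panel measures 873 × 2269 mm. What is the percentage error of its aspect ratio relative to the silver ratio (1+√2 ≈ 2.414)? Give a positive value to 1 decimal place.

7.7%

Ratio = 2269 / 873 ≈ 2.5991.
Ideal silver ratio ≈ 2.4142. |2.5991 − 2.4142| / 2.4142 ≈ 7.66% → 7.7%.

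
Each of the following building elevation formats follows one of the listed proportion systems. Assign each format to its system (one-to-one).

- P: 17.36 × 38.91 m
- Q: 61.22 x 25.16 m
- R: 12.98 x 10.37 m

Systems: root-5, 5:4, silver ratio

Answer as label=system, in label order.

P = 38.91/17.36 ≈ 2.241 → root-5 (2.236)
Q = 61.22/25.16 ≈ 2.433 → silver ratio (2.414)
R = 12.98/10.37 ≈ 1.252 → 5:4 (1.250)

P=root-5, Q=silver ratio, R=5:4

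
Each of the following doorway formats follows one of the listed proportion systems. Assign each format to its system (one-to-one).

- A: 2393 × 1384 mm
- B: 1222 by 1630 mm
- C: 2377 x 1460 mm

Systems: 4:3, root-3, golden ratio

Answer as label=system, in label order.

Ratios: A ≈ 1.729; B ≈ 1.334; C ≈ 1.628.
Targets: 4:3 ≈ 1.333; root-3 ≈ 1.732; golden ratio ≈ 1.618.

A=root-3, B=4:3, C=golden ratio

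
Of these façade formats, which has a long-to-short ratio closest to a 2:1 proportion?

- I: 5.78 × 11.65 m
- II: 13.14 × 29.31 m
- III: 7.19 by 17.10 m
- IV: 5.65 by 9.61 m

I

Ratios (long/short): I ≈ 2.016; II ≈ 2.231; III ≈ 2.378; IV ≈ 1.701.
2:1 ≈ 2.000; option I is nearest (Δ 0.016).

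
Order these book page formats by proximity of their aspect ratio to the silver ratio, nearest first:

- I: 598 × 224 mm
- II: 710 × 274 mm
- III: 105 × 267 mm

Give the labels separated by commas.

Ratios: I = 598 / 224 ≈ 2.670; II = 710 / 274 ≈ 2.591; III = 267 / 105 ≈ 2.543.
|Δ from 2.414|: I 0.256; II 0.177; III 0.129.

III, II, I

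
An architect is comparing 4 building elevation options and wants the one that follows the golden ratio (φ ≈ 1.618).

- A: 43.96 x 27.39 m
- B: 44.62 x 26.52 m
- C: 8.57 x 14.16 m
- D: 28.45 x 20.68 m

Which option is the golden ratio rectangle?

Target golden ratio ≈ 1.618.
A: 1.605 (Δ0.013)  B: 1.683 (Δ0.065)  C: 1.652 (Δ0.034)  D: 1.376 (Δ0.242)

A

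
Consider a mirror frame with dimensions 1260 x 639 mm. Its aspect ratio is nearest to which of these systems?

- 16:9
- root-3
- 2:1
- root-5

Ratio = 1260 / 639 ≈ 1.972.
Distances: 16:9 1.778 (Δ 0.194); root-3 1.732 (Δ 0.240); 2:1 2.000 (Δ 0.028); root-5 2.236 (Δ 0.264).

2:1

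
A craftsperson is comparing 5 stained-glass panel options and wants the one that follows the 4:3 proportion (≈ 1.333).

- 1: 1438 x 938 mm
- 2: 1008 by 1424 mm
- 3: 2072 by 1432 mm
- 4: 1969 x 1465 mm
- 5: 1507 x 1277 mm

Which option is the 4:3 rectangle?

Target 4:3 ≈ 1.333.
1: 1.533 (Δ0.200)  2: 1.413 (Δ0.080)  3: 1.447 (Δ0.114)  4: 1.344 (Δ0.011)  5: 1.180 (Δ0.153)

4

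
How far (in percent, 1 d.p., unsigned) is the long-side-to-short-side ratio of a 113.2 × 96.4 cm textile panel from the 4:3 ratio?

Ratio = 113.2 / 96.4 ≈ 1.1743.
Ideal 4:3 ≈ 1.3333. |1.1743 − 1.3333| / 1.3333 ≈ 11.93% → 11.9%.

11.9%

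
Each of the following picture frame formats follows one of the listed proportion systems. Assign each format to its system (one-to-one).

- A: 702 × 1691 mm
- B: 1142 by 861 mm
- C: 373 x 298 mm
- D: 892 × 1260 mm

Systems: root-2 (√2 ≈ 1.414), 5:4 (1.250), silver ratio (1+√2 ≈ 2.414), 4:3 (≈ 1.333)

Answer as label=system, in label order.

A=silver ratio, B=4:3, C=5:4, D=root-2

Ratios: A ≈ 2.409; B ≈ 1.326; C ≈ 1.252; D ≈ 1.413.
Targets: root-2 ≈ 1.414; 5:4 ≈ 1.250; silver ratio ≈ 2.414; 4:3 ≈ 1.333.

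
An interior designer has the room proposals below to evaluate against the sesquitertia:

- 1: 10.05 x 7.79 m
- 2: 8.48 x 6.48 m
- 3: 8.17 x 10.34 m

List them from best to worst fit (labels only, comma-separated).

Ratios: 1 = 10.05 / 7.79 ≈ 1.290; 2 = 8.48 / 6.48 ≈ 1.309; 3 = 10.34 / 8.17 ≈ 1.266.
|Δ from 1.333|: 1 0.043; 2 0.024; 3 0.067.

2, 1, 3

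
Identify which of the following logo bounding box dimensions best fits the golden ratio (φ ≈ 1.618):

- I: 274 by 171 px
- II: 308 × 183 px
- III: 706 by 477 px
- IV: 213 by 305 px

I

Target golden ratio ≈ 1.618.
I: 1.602 (Δ0.016)  II: 1.683 (Δ0.065)  III: 1.480 (Δ0.138)  IV: 1.432 (Δ0.186)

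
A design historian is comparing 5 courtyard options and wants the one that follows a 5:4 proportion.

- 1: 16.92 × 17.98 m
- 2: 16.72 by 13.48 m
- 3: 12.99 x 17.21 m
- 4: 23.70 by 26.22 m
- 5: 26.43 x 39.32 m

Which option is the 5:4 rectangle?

2

Ratios (long/short): 1 ≈ 1.063; 2 ≈ 1.240; 3 ≈ 1.325; 4 ≈ 1.106; 5 ≈ 1.488.
5:4 ≈ 1.250; option 2 is nearest (Δ 0.010).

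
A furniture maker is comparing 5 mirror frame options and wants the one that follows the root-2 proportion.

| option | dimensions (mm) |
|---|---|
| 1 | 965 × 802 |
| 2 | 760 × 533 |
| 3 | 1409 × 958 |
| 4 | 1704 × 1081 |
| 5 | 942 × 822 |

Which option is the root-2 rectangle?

Target root-2 ≈ 1.414.
1: 1.203 (Δ0.211)  2: 1.426 (Δ0.012)  3: 1.471 (Δ0.057)  4: 1.576 (Δ0.162)  5: 1.146 (Δ0.268)

2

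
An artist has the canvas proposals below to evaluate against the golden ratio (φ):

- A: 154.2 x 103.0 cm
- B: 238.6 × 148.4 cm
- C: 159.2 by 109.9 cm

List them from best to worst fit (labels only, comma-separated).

Ratios: A = 154.2 / 103.0 ≈ 1.497; B = 238.6 / 148.4 ≈ 1.608; C = 159.2 / 109.9 ≈ 1.449.
|Δ from 1.618|: A 0.121; B 0.010; C 0.169.

B, A, C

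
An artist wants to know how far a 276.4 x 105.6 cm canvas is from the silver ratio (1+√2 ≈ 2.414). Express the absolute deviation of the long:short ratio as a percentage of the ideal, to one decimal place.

8.4%

Ratio = 276.4 / 105.6 ≈ 2.6174.
Ideal silver ratio ≈ 2.4142. |2.6174 − 2.4142| / 2.4142 ≈ 8.42% → 8.4%.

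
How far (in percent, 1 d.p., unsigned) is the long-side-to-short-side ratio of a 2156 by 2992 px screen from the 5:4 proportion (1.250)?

Ratio = 2992 / 2156 ≈ 1.3878.
Ideal 5:4 = 1.2500. |1.3878 − 1.2500| / 1.2500 ≈ 11.02% → 11.0%.

11.0%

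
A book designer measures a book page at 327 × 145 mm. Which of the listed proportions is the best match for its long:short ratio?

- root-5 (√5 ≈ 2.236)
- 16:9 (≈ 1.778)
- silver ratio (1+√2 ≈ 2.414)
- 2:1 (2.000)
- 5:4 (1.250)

327/145 ≈ 2.255. Nearest candidates are root-5 (2.236, off by 0.019) and silver ratio (2.414, off by 0.159).

root-5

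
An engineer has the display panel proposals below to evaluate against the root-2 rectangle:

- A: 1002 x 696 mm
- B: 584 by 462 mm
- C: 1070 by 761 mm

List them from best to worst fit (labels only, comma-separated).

A: 1002/696 ≈ 1.440 → |1.440 − 1.414| = 0.026
B: 584/462 ≈ 1.264 → |1.264 − 1.414| = 0.150
C: 1070/761 ≈ 1.406 → |1.406 − 1.414| = 0.008

C, A, B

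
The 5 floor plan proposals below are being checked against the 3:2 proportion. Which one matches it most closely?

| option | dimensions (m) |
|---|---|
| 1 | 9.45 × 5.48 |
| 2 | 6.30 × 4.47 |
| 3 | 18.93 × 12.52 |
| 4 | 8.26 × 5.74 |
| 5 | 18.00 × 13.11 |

Target 3:2 ≈ 1.500.
1: 1.724 (Δ0.224)  2: 1.409 (Δ0.091)  3: 1.512 (Δ0.012)  4: 1.439 (Δ0.061)  5: 1.373 (Δ0.127)

3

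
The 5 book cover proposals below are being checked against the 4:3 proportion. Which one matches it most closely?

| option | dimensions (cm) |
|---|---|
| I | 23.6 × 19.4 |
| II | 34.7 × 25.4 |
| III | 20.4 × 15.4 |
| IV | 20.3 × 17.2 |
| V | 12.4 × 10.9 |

Ratios (long/short): I ≈ 1.216; II ≈ 1.366; III ≈ 1.325; IV ≈ 1.180; V ≈ 1.138.
4:3 ≈ 1.333; option III is nearest (Δ 0.008).

III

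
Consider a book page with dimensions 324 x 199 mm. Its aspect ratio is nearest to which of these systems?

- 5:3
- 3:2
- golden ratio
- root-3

Ratio = 324 / 199 ≈ 1.628.
Distances: 5:3 1.667 (Δ 0.039); 3:2 1.500 (Δ 0.128); golden ratio 1.618 (Δ 0.010); root-3 1.732 (Δ 0.104).

golden ratio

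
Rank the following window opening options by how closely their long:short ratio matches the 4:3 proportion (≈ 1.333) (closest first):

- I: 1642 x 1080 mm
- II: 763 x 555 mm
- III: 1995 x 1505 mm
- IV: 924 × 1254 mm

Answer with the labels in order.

III, IV, II, I

I: 1642/1080 ≈ 1.520 → |1.520 − 1.333| = 0.187
II: 763/555 ≈ 1.375 → |1.375 − 1.333| = 0.042
III: 1995/1505 ≈ 1.326 → |1.326 − 1.333| = 0.007
IV: 1254/924 ≈ 1.357 → |1.357 − 1.333| = 0.024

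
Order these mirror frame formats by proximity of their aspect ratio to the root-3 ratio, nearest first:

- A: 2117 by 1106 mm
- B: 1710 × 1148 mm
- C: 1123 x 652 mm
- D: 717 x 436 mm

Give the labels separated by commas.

A: 2117/1106 ≈ 1.914 → |1.914 − 1.732| = 0.182
B: 1710/1148 ≈ 1.490 → |1.490 − 1.732| = 0.242
C: 1123/652 ≈ 1.722 → |1.722 − 1.732| = 0.010
D: 717/436 ≈ 1.644 → |1.644 − 1.732| = 0.088

C, D, A, B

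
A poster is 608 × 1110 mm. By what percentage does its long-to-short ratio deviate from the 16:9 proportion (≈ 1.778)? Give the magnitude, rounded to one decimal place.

2.7%

Ratio = 1110 / 608 ≈ 1.8257.
Ideal 16:9 ≈ 1.7778. |1.8257 − 1.7778| / 1.7778 ≈ 2.69% → 2.7%.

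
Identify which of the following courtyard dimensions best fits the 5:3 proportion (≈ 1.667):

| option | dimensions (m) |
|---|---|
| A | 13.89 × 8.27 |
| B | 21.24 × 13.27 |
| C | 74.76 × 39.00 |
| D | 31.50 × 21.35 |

A

Target 5:3 ≈ 1.667.
A: 1.680 (Δ0.013)  B: 1.601 (Δ0.066)  C: 1.917 (Δ0.250)  D: 1.475 (Δ0.192)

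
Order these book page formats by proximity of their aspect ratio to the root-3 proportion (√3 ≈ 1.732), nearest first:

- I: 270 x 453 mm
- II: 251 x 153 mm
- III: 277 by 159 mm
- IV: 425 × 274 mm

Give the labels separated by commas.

III, I, II, IV

Ratios: I = 453 / 270 ≈ 1.678; II = 251 / 153 ≈ 1.641; III = 277 / 159 ≈ 1.742; IV = 425 / 274 ≈ 1.551.
|Δ from 1.732|: I 0.054; II 0.091; III 0.010; IV 0.181.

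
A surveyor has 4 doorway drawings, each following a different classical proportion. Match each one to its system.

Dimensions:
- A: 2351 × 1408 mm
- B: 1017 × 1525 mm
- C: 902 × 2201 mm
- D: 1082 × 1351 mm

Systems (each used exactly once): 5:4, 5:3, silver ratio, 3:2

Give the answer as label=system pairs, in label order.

Ratios: A ≈ 1.670; B ≈ 1.500; C ≈ 2.440; D ≈ 1.249.
Targets: 5:4 ≈ 1.250; 5:3 ≈ 1.667; silver ratio ≈ 2.414; 3:2 ≈ 1.500.

A=5:3, B=3:2, C=silver ratio, D=5:4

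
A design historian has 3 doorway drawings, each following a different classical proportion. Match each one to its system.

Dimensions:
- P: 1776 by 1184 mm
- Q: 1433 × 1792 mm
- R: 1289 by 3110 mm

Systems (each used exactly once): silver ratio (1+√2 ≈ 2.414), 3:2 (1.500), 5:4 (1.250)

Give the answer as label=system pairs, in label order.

Ratios: P ≈ 1.500; Q ≈ 1.251; R ≈ 2.413.
Targets: silver ratio ≈ 2.414; 3:2 ≈ 1.500; 5:4 ≈ 1.250.

P=3:2, Q=5:4, R=silver ratio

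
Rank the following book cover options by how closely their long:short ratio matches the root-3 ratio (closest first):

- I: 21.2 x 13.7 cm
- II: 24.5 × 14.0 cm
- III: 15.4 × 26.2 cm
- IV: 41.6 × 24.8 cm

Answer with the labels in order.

I: 21.2/13.7 ≈ 1.547 → |1.547 − 1.732| = 0.185
II: 24.5/14.0 ≈ 1.750 → |1.750 − 1.732| = 0.018
III: 26.2/15.4 ≈ 1.701 → |1.701 − 1.732| = 0.031
IV: 41.6/24.8 ≈ 1.677 → |1.677 − 1.732| = 0.055

II, III, IV, I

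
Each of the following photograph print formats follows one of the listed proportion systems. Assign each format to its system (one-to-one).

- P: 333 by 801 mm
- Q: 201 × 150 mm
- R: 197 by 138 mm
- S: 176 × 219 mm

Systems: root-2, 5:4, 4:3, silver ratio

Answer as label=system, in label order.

P=silver ratio, Q=4:3, R=root-2, S=5:4

P = 801/333 ≈ 2.405 → silver ratio (2.414)
Q = 201/150 ≈ 1.340 → 4:3 (1.333)
R = 197/138 ≈ 1.428 → root-2 (1.414)
S = 219/176 ≈ 1.244 → 5:4 (1.250)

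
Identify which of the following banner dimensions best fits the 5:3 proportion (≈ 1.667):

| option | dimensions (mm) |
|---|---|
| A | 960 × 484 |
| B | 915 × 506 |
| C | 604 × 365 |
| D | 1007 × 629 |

Target 5:3 ≈ 1.667.
A: 1.983 (Δ0.316)  B: 1.808 (Δ0.141)  C: 1.655 (Δ0.012)  D: 1.601 (Δ0.066)

C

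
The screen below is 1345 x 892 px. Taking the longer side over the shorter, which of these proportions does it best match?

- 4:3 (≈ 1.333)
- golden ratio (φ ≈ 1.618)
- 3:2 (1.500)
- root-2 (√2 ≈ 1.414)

Ratio = 1345 / 892 ≈ 1.508.
Distances: 4:3 1.333 (Δ 0.175); golden ratio 1.618 (Δ 0.110); 3:2 1.500 (Δ 0.008); root-2 1.414 (Δ 0.094).

3:2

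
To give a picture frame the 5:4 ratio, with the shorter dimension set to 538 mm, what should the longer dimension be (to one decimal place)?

672.5 mm

5:4 = 1.25000.
Longer side = 538 × 1.25000 ≈ 672.500 → 672.5 mm.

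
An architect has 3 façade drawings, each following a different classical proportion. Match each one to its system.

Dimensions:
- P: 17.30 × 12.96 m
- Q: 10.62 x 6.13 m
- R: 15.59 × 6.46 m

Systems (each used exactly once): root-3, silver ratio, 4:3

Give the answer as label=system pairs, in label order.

P=4:3, Q=root-3, R=silver ratio

Ratios: P ≈ 1.335; Q ≈ 1.732; R ≈ 2.413.
Targets: root-3 ≈ 1.732; silver ratio ≈ 2.414; 4:3 ≈ 1.333.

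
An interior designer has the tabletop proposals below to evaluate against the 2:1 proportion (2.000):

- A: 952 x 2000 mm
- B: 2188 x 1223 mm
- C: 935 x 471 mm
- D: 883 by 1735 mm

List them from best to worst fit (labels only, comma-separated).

A: 2000/952 ≈ 2.101 → |2.101 − 2.000| = 0.101
B: 2188/1223 ≈ 1.789 → |1.789 − 2.000| = 0.211
C: 935/471 ≈ 1.985 → |1.985 − 2.000| = 0.015
D: 1735/883 ≈ 1.965 → |1.965 − 2.000| = 0.035

C, D, A, B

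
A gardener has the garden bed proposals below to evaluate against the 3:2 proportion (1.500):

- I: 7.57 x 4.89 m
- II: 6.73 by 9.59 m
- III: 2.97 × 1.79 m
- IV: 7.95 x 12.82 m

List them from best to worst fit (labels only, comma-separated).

I, II, IV, III

I: 7.57/4.89 ≈ 1.548 → |1.548 − 1.500| = 0.048
II: 9.59/6.73 ≈ 1.425 → |1.425 − 1.500| = 0.075
III: 2.97/1.79 ≈ 1.659 → |1.659 − 1.500| = 0.159
IV: 12.82/7.95 ≈ 1.613 → |1.613 − 1.500| = 0.113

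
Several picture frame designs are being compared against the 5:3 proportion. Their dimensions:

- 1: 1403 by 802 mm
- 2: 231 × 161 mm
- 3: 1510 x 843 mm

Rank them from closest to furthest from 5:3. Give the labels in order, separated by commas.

1, 3, 2

1: 1403/802 ≈ 1.749 → |1.749 − 1.667| = 0.082
2: 231/161 ≈ 1.435 → |1.435 − 1.667| = 0.232
3: 1510/843 ≈ 1.791 → |1.791 − 1.667| = 0.124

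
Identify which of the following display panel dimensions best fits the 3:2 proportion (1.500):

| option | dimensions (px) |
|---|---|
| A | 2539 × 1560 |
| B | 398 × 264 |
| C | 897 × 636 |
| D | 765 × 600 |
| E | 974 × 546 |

Ratios (long/short): A ≈ 1.628; B ≈ 1.508; C ≈ 1.410; D ≈ 1.275; E ≈ 1.784.
3:2 ≈ 1.500; option B is nearest (Δ 0.008).

B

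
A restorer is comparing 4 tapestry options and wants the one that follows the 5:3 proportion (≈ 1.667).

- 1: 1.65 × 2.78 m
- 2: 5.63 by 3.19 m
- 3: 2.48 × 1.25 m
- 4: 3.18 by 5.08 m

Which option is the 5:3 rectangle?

1

Ratios (long/short): 1 ≈ 1.685; 2 ≈ 1.765; 3 ≈ 1.984; 4 ≈ 1.597.
5:3 ≈ 1.667; option 1 is nearest (Δ 0.018).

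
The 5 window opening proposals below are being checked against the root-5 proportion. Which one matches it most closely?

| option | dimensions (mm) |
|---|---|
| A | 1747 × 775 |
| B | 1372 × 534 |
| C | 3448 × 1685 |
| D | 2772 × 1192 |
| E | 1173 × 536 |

Ratios (long/short): A ≈ 2.254; B ≈ 2.569; C ≈ 2.046; D ≈ 2.326; E ≈ 2.188.
root-5 ≈ 2.236; option A is nearest (Δ 0.018).

A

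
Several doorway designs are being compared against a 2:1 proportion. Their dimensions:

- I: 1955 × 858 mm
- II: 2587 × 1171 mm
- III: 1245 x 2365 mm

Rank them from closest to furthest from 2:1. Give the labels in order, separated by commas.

III, II, I

I: 1955/858 ≈ 2.279 → |2.279 − 2.000| = 0.279
II: 2587/1171 ≈ 2.209 → |2.209 − 2.000| = 0.209
III: 2365/1245 ≈ 1.900 → |1.900 − 2.000| = 0.100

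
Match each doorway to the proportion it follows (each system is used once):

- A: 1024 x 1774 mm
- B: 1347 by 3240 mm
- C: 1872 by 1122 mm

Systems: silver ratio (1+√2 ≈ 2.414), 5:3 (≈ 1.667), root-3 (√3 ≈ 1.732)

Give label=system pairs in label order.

A = 1774/1024 ≈ 1.732 → root-3 (1.732)
B = 3240/1347 ≈ 2.405 → silver ratio (2.414)
C = 1872/1122 ≈ 1.668 → 5:3 (1.667)

A=root-3, B=silver ratio, C=5:3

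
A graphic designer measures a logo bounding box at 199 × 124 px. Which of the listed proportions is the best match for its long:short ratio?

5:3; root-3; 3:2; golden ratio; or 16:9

golden ratio

Ratio = 199 / 124 ≈ 1.605.
Distances: 5:3 1.667 (Δ 0.062); root-3 1.732 (Δ 0.127); 3:2 1.500 (Δ 0.105); golden ratio 1.618 (Δ 0.013); 16:9 1.778 (Δ 0.173).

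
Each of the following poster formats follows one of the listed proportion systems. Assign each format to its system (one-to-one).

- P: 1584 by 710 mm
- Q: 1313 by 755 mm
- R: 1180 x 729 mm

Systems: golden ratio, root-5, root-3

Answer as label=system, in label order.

Ratios: P ≈ 2.231; Q ≈ 1.739; R ≈ 1.619.
Targets: golden ratio ≈ 1.618; root-5 ≈ 2.236; root-3 ≈ 1.732.

P=root-5, Q=root-3, R=golden ratio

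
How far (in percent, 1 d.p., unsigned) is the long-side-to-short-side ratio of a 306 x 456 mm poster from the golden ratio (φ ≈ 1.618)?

7.9%

Ratio = 456 / 306 ≈ 1.4902.
Ideal golden ratio ≈ 1.6180. |1.4902 − 1.6180| / 1.6180 ≈ 7.90% → 7.9%.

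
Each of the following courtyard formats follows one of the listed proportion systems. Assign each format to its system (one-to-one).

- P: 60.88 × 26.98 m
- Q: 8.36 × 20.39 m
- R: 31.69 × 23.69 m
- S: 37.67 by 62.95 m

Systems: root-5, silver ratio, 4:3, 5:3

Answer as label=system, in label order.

P = 60.88/26.98 ≈ 2.256 → root-5 (2.236)
Q = 20.39/8.36 ≈ 2.439 → silver ratio (2.414)
R = 31.69/23.69 ≈ 1.338 → 4:3 (1.333)
S = 62.95/37.67 ≈ 1.671 → 5:3 (1.667)

P=root-5, Q=silver ratio, R=4:3, S=5:3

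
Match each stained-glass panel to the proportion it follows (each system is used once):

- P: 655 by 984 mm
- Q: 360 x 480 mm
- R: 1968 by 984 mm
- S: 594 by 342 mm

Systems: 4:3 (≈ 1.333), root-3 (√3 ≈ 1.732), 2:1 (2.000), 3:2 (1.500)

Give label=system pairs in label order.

Ratios: P ≈ 1.502; Q ≈ 1.333; R ≈ 2.000; S ≈ 1.737.
Targets: 4:3 ≈ 1.333; root-3 ≈ 1.732; 2:1 ≈ 2.000; 3:2 ≈ 1.500.

P=3:2, Q=4:3, R=2:1, S=root-3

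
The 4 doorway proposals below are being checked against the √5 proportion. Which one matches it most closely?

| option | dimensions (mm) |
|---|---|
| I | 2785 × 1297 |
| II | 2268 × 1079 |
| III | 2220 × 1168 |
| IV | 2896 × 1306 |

Ratios (long/short): I ≈ 2.147; II ≈ 2.102; III ≈ 1.901; IV ≈ 2.217.
root-5 ≈ 2.236; option IV is nearest (Δ 0.019).

IV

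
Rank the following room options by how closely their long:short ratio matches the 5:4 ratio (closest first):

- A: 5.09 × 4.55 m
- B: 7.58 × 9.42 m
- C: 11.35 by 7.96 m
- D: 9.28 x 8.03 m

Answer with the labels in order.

Ratios: A = 5.09 / 4.55 ≈ 1.119; B = 9.42 / 7.58 ≈ 1.243; C = 11.35 / 7.96 ≈ 1.426; D = 9.28 / 8.03 ≈ 1.156.
|Δ from 1.250|: A 0.131; B 0.007; C 0.176; D 0.094.

B, D, A, C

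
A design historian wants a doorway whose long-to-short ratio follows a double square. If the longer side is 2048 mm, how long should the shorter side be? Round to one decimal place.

2:1 = 2.00000.
Shorter side = 2048 ÷ 2.00000 ≈ 1024.000 → 1024.0 mm.

1024.0 mm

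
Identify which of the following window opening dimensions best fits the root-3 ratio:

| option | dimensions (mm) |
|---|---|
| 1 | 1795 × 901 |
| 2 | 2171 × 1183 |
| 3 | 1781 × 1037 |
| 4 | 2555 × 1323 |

3

Target root-3 ≈ 1.732.
1: 1.992 (Δ0.260)  2: 1.835 (Δ0.103)  3: 1.717 (Δ0.015)  4: 1.931 (Δ0.199)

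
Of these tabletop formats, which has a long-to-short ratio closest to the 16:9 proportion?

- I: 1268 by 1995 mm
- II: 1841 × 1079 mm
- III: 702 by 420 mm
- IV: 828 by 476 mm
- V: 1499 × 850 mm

V

Ratios (long/short): I ≈ 1.573; II ≈ 1.706; III ≈ 1.671; IV ≈ 1.739; V ≈ 1.764.
16:9 ≈ 1.778; option V is nearest (Δ 0.014).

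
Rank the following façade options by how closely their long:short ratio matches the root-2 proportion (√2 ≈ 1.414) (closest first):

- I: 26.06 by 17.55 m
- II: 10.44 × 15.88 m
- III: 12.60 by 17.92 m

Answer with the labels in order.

III, I, II

I: 26.06/17.55 ≈ 1.485 → |1.485 − 1.414| = 0.071
II: 15.88/10.44 ≈ 1.521 → |1.521 − 1.414| = 0.107
III: 17.92/12.60 ≈ 1.422 → |1.422 − 1.414| = 0.008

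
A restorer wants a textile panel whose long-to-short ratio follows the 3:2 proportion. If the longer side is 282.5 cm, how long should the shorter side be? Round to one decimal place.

3:2 = 1.50000.
Shorter side = 282.5 ÷ 1.50000 ≈ 188.333 → 188.3 cm.

188.3 cm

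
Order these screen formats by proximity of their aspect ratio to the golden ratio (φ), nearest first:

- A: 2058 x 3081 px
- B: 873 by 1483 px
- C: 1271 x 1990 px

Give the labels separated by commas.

A: 3081/2058 ≈ 1.497 → |1.497 − 1.618| = 0.121
B: 1483/873 ≈ 1.699 → |1.699 − 1.618| = 0.081
C: 1990/1271 ≈ 1.566 → |1.566 − 1.618| = 0.052

C, B, A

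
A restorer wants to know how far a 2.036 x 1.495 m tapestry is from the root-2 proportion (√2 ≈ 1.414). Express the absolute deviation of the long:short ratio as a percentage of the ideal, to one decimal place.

Ratio = 2.036 / 1.495 ≈ 1.3619.
Ideal root-2 ≈ 1.4142. |1.3619 − 1.4142| / 1.4142 ≈ 3.70% → 3.7%.

3.7%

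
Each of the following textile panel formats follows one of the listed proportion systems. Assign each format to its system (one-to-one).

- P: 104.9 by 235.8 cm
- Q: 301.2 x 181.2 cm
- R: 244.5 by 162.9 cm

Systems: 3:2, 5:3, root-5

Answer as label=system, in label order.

P=root-5, Q=5:3, R=3:2

Ratios: P ≈ 2.248; Q ≈ 1.662; R ≈ 1.501.
Targets: 3:2 ≈ 1.500; 5:3 ≈ 1.667; root-5 ≈ 2.236.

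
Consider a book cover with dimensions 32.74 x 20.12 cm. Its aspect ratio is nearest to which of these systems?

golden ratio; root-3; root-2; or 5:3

Ratio = 32.74 / 20.12 ≈ 1.627.
Distances: golden ratio 1.618 (Δ 0.009); root-3 1.732 (Δ 0.105); root-2 1.414 (Δ 0.213); 5:3 1.667 (Δ 0.040).

golden ratio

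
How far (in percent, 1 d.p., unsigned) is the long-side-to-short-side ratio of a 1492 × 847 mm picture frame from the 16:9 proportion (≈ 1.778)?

Ratio = 1492 / 847 ≈ 1.7615.
Ideal 16:9 ≈ 1.7778. |1.7615 − 1.7778| / 1.7778 ≈ 0.92% → 0.9%.

0.9%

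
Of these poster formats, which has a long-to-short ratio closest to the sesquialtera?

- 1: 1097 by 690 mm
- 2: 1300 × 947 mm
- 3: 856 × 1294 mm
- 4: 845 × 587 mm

3

Ratios (long/short): 1 ≈ 1.590; 2 ≈ 1.373; 3 ≈ 1.512; 4 ≈ 1.440.
3:2 ≈ 1.500; option 3 is nearest (Δ 0.012).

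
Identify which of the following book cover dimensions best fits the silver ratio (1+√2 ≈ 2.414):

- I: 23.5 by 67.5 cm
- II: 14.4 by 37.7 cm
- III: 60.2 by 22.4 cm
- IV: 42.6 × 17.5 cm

Target silver ratio ≈ 2.414.
I: 2.872 (Δ0.458)  II: 2.618 (Δ0.204)  III: 2.688 (Δ0.274)  IV: 2.434 (Δ0.020)

IV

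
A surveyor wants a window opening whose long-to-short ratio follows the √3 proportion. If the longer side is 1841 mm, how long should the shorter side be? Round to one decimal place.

1062.9 mm

root-3 ≈ 1.73205.
Shorter side = 1841 ÷ 1.73205 ≈ 1062.902 → 1062.9 mm.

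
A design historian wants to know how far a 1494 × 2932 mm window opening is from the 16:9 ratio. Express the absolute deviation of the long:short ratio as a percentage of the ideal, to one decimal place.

10.4%

Ratio = 2932 / 1494 ≈ 1.9625.
Ideal 16:9 ≈ 1.7778. |1.9625 − 1.7778| / 1.7778 ≈ 10.39% → 10.4%.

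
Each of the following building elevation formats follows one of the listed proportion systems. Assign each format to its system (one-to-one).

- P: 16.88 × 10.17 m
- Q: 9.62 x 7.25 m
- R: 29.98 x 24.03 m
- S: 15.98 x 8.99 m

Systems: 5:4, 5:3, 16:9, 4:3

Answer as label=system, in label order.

P=5:3, Q=4:3, R=5:4, S=16:9

Ratios: P ≈ 1.660; Q ≈ 1.327; R ≈ 1.248; S ≈ 1.778.
Targets: 5:4 ≈ 1.250; 5:3 ≈ 1.667; 16:9 ≈ 1.778; 4:3 ≈ 1.333.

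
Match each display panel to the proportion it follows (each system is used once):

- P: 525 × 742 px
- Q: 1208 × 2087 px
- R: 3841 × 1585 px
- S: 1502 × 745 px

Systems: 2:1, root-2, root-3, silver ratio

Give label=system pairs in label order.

P = 742/525 ≈ 1.413 → root-2 (1.414)
Q = 2087/1208 ≈ 1.728 → root-3 (1.732)
R = 3841/1585 ≈ 2.423 → silver ratio (2.414)
S = 1502/745 ≈ 2.016 → 2:1 (2.000)

P=root-2, Q=root-3, R=silver ratio, S=2:1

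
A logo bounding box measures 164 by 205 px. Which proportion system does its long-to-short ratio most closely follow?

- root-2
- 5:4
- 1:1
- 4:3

Ratio = 205 / 164 ≈ 1.250.
Distances: root-2 1.414 (Δ 0.164); 5:4 1.250 (Δ 0.000); 1:1 1.000 (Δ 0.250); 4:3 1.333 (Δ 0.083).

5:4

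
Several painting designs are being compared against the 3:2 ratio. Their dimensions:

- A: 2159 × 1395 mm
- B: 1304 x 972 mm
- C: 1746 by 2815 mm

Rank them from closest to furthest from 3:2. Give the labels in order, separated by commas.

A, C, B

A: 2159/1395 ≈ 1.548 → |1.548 − 1.500| = 0.048
B: 1304/972 ≈ 1.342 → |1.342 − 1.500| = 0.158
C: 2815/1746 ≈ 1.612 → |1.612 − 1.500| = 0.112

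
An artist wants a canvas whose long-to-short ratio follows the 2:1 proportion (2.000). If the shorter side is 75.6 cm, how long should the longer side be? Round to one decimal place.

151.2 cm

2:1 = 2.00000.
Longer side = 75.6 × 2.00000 ≈ 151.200 → 151.2 cm.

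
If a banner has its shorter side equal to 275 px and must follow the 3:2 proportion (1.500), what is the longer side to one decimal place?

3:2 = 1.50000.
Longer side = 275 × 1.50000 ≈ 412.500 → 412.5 px.

412.5 px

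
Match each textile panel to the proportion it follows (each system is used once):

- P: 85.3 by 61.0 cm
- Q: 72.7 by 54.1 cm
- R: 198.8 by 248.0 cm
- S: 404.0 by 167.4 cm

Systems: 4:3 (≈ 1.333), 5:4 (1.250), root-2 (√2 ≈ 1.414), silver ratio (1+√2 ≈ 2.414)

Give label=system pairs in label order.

P=root-2, Q=4:3, R=5:4, S=silver ratio

P = 85.3/61.0 ≈ 1.398 → root-2 (1.414)
Q = 72.7/54.1 ≈ 1.344 → 4:3 (1.333)
R = 248.0/198.8 ≈ 1.247 → 5:4 (1.250)
S = 404.0/167.4 ≈ 2.413 → silver ratio (2.414)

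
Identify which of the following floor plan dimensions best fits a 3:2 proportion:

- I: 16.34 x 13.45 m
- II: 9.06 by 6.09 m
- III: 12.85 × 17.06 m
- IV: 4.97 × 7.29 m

II

Target 3:2 ≈ 1.500.
I: 1.215 (Δ0.285)  II: 1.488 (Δ0.012)  III: 1.328 (Δ0.172)  IV: 1.467 (Δ0.033)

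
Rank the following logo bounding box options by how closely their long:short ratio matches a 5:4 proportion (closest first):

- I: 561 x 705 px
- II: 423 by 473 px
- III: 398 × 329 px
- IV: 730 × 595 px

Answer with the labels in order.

I, IV, III, II

Ratios: I = 705 / 561 ≈ 1.257; II = 473 / 423 ≈ 1.118; III = 398 / 329 ≈ 1.210; IV = 730 / 595 ≈ 1.227.
|Δ from 1.250|: I 0.007; II 0.132; III 0.040; IV 0.023.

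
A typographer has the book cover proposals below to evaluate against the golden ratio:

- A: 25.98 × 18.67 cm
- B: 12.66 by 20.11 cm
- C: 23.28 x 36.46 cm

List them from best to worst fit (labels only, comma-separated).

Ratios: A = 25.98 / 18.67 ≈ 1.392; B = 20.11 / 12.66 ≈ 1.588; C = 36.46 / 23.28 ≈ 1.566.
|Δ from 1.618|: A 0.226; B 0.030; C 0.052.

B, C, A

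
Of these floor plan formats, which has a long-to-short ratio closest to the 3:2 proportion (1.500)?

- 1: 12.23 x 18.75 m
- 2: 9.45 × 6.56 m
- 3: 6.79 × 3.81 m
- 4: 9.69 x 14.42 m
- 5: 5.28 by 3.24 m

Ratios (long/short): 1 ≈ 1.533; 2 ≈ 1.441; 3 ≈ 1.782; 4 ≈ 1.488; 5 ≈ 1.630.
3:2 ≈ 1.500; option 4 is nearest (Δ 0.012).

4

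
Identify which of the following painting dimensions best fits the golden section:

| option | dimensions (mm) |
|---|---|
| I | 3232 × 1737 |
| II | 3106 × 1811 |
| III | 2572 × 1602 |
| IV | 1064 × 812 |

III

Ratios (long/short): I ≈ 1.861; II ≈ 1.715; III ≈ 1.605; IV ≈ 1.310.
golden ratio ≈ 1.618; option III is nearest (Δ 0.013).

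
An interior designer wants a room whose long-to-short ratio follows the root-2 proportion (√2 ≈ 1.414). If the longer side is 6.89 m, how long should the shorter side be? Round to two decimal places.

4.87 m

root-2 ≈ 1.41421.
Shorter side = 6.89 ÷ 1.41421 ≈ 4.8720 → 4.87 m.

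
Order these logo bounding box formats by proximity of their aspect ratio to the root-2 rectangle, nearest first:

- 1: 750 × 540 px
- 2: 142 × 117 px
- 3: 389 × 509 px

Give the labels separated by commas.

Ratios: 1 = 750 / 540 ≈ 1.389; 2 = 142 / 117 ≈ 1.214; 3 = 509 / 389 ≈ 1.308.
|Δ from 1.414|: 1 0.025; 2 0.200; 3 0.106.

1, 3, 2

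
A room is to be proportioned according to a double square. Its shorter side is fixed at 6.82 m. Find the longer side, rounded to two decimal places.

13.64 m

2:1 = 2.00000.
Longer side = 6.82 × 2.00000 ≈ 13.6400 → 13.64 m.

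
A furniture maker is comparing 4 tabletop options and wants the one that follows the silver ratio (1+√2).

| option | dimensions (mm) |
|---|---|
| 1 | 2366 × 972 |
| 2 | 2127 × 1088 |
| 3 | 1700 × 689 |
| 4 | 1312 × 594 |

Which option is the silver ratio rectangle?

1

Ratios (long/short): 1 ≈ 2.434; 2 ≈ 1.955; 3 ≈ 2.467; 4 ≈ 2.209.
silver ratio ≈ 2.414; option 1 is nearest (Δ 0.020).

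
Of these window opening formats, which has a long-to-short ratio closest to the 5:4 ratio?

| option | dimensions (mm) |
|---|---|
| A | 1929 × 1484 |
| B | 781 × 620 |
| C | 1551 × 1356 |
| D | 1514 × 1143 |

Ratios (long/short): A ≈ 1.300; B ≈ 1.260; C ≈ 1.144; D ≈ 1.325.
5:4 ≈ 1.250; option B is nearest (Δ 0.010).

B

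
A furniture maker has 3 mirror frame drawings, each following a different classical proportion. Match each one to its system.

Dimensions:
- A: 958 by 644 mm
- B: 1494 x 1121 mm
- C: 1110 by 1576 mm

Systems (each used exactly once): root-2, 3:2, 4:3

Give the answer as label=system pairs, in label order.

A = 958/644 ≈ 1.488 → 3:2 (1.500)
B = 1494/1121 ≈ 1.333 → 4:3 (1.333)
C = 1576/1110 ≈ 1.420 → root-2 (1.414)

A=3:2, B=4:3, C=root-2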